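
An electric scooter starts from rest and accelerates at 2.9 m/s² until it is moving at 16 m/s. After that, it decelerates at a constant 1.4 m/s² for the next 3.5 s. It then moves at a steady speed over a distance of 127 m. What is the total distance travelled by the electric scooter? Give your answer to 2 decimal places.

218.56 m

Phase 1 (accelerating): v₀ = 0 m/s, a = 2.9 m/s².
v = v₀ + at → t = (16 − 0) / 2.9 = 5.52 s
v² = v₀² + 2aΔx → Δx = (16² − 0²)/(2·2.9) = 44.1 m

Phase 2 (decelerating): v₀ = 16.0 m/s, a = -1.4 m/s².
v = v₀ + at = 16.0 + (-1.4)(3.5) = 11.1 m/s
Δx = v₀t + ½at² = 16.0·3.5 + 0.5·-1.4·3.5² = 47.4 m

Phase 3 (constant speed): v₀ = 11.1 m/s, a = 0 m/s².
Constant speed: t = d/v = 127/11.1 = 11.4 s
Total distance = 44.1 + 47.4 + 127 = 219 m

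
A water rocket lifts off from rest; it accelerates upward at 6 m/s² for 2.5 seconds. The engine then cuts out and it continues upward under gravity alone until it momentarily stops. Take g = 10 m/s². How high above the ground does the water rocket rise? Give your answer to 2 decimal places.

Phase 1 (powered ascent): v₀ = 0 m/s, a = 6 m/s².
v = v₀ + at = 0 + (6)(2.5) = 15.0 m/s
Δx = v₀t + ½at² = 0·2.5 + 0.5·6·2.5² = 18.8 m

Phase 2 (coasting upward): v₀ = 15.0 m/s, a = -10 m/s².
v = v₀ + at → t = (0 − 15.0) / -10 = 1.50 s
v² = v₀² + 2aΔx → Δx = (0² − 15.0²)/(2·-10) = 11.2 m
Maximum height = 18.8 + 11.2 = 30.0 m

30.00 m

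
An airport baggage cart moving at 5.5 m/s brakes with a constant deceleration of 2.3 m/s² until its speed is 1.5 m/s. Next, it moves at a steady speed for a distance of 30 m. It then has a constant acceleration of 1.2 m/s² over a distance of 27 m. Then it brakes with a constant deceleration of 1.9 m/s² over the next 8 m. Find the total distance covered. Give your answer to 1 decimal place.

71.1 m

Phase 1 (decelerating): v₀ = 5.50 m/s, a = -2.3 m/s².
v = v₀ + at → t = (1.5 − 5.50) / -2.3 = 1.74 s
v² = v₀² + 2aΔx → Δx = (1.5² − 5.50²)/(2·-2.3) = 6.09 m

Phase 2 (constant speed): v₀ = 1.50 m/s, a = 0 m/s².
Constant speed: t = d/v = 30/1.50 = 20.0 s

Phase 3 (accelerating): v₀ = 1.50 m/s, a = 1.2 m/s².
v² = v₀² + 2aΔx = 1.50² + 2·1.2·27 = 67.0 → v = 8.19 m/s
t = (v − v₀)/a = (8.19 − 1.50)/1.2 = 5.57 s

Phase 4 (decelerating): v₀ = 8.19 m/s, a = -1.9 m/s².
v² = v₀² + 2aΔx = 8.19² + 2·-1.9·8 = 36.6 → v = 6.05 m/s
t = (v − v₀)/a = (6.05 − 8.19)/-1.9 = 1.12 s
Total distance = 6.09 + 30.0 + 27.0 + 8.00 = 71.1 m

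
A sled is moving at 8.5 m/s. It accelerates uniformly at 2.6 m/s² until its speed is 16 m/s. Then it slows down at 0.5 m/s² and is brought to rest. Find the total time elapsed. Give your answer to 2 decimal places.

Phase 1 (accelerating): v₀ = 8.50 m/s, a = 2.6 m/s².
v = v₀ + at → t = (16 − 8.50) / 2.6 = 2.88 s
v² = v₀² + 2aΔx → Δx = (16² − 8.50²)/(2·2.6) = 35.3 m

Phase 2 (decelerating): v₀ = 16.0 m/s, a = -0.5 m/s².
v = v₀ + at → t = (0 − 16.0) / -0.5 = 32.0 s
v² = v₀² + 2aΔx → Δx = (0² − 16.0²)/(2·-0.5) = 256 m
Total time = 2.88 + 32.0 = 34.9 s

34.88 s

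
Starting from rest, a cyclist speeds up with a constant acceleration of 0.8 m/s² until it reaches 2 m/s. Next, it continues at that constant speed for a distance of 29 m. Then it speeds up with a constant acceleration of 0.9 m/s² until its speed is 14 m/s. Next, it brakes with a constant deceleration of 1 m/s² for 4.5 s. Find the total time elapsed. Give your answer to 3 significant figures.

Phase 1 (accelerating): v₀ = 0 m/s, a = 0.8 m/s².
v = v₀ + at → t = (2 − 0) / 0.8 = 2.50 s
v² = v₀² + 2aΔx → Δx = (2² − 0²)/(2·0.8) = 2.50 m

Phase 2 (constant speed): v₀ = 2.00 m/s, a = 0 m/s².
Constant speed: t = d/v = 29/2.00 = 14.5 s

Phase 3 (accelerating): v₀ = 2.00 m/s, a = 0.9 m/s².
v = v₀ + at → t = (14 − 2.00) / 0.9 = 13.3 s
v² = v₀² + 2aΔx → Δx = (14² − 2.00²)/(2·0.9) = 107 m

Phase 4 (decelerating): v₀ = 14.0 m/s, a = -1 m/s².
v = v₀ + at = 14.0 + (-1)(4.5) = 9.50 m/s
Δx = v₀t + ½at² = 14.0·4.5 + 0.5·-1·4.5² = 52.9 m
Total time = 2.50 + 14.5 + 13.3 + 4.50 = 34.8 s

34.8 s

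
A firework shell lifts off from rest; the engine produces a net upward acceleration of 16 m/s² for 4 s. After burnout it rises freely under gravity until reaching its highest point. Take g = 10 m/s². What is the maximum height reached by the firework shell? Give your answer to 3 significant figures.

333 m

Phase 1 (powered ascent): v₀ = 0 m/s, a = 16 m/s².
v = v₀ + at = 0 + (16)(4) = 64.0 m/s
Δx = v₀t + ½at² = 0·4 + 0.5·16·4² = 128 m

Phase 2 (coasting upward): v₀ = 64.0 m/s, a = -10 m/s².
v = v₀ + at → t = (0 − 64.0) / -10 = 6.40 s
v² = v₀² + 2aΔx → Δx = (0² − 64.0²)/(2·-10) = 205 m
Maximum height = 128 + 205 = 333 m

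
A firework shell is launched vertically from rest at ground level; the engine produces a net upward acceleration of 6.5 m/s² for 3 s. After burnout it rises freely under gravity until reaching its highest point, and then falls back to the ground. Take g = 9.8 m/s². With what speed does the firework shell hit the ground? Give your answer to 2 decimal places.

Phase 1 (powered ascent): v₀ = 0 m/s, a = 6.5 m/s².
v = v₀ + at = 0 + (6.5)(3) = 19.5 m/s
Δx = v₀t + ½at² = 0·3 + 0.5·6.5·3² = 29.2 m

Phase 2 (coasting upward): v₀ = 19.5 m/s, a = -9.8 m/s².
v = v₀ + at → t = (0 − 19.5) / -9.8 = 1.99 s
v² = v₀² + 2aΔx → Δx = (0² − 19.5²)/(2·-9.8) = 19.4 m

Phase 3 (free fall): v₀ = 0 m/s, a = -9.8 m/s².
Falls 48.7 m from rest: t = √(2·48.7/9.8) = 3.15 s; v = g·t = 30.9 m/s.
Impact speed = 30.9 m/s

30.88 m/s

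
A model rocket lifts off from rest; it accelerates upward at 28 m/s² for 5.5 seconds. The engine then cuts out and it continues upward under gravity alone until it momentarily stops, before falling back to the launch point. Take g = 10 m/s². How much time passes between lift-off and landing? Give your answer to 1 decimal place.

Phase 1 (powered ascent): v₀ = 0 m/s, a = 28 m/s².
v = v₀ + at = 0 + (28)(5.5) = 154 m/s
Δx = v₀t + ½at² = 0·5.5 + 0.5·28·5.5² = 424 m

Phase 2 (coasting upward): v₀ = 154 m/s, a = -10 m/s².
v = v₀ + at → t = (0 − 154) / -10 = 15.4 s
v² = v₀² + 2aΔx → Δx = (0² − 154²)/(2·-10) = 1190 m

Phase 3 (free fall): v₀ = 0 m/s, a = -10 m/s².
Falls 1610 m from rest: t = √(2·1610/10) = 17.9 s; v = g·t = 179 m/s.
Total time = 5.50 + 15.4 + 17.9 = 38.8 s

38.8 s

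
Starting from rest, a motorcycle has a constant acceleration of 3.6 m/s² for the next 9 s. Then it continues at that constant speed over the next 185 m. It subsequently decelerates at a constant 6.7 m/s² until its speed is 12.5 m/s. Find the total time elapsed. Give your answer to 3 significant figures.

17.7 s

Phase 1 (accelerating): v₀ = 0 m/s, a = 3.6 m/s².
v = v₀ + at = 0 + (3.6)(9) = 32.4 m/s
Δx = v₀t + ½at² = 0·9 + 0.5·3.6·9² = 146 m

Phase 2 (constant speed): v₀ = 32.4 m/s, a = 0 m/s².
Constant speed: t = d/v = 185/32.4 = 5.71 s

Phase 3 (decelerating): v₀ = 32.4 m/s, a = -6.7 m/s².
v = v₀ + at → t = (12.5 − 32.4) / -6.7 = 2.97 s
v² = v₀² + 2aΔx → Δx = (12.5² − 32.4²)/(2·-6.7) = 66.7 m
Total time = 9.00 + 5.71 + 2.97 = 17.7 s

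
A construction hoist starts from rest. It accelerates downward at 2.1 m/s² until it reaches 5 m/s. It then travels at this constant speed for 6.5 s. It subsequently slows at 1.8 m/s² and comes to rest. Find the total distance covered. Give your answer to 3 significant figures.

45.4 m

Phase 1 (accelerating): v₀ = 0 m/s, a = 2.1 m/s².
v = v₀ + at → t = (5 − 0) / 2.1 = 2.38 s
v² = v₀² + 2aΔx → Δx = (5² − 0²)/(2·2.1) = 5.95 m

Phase 2 (constant speed): v₀ = 5.00 m/s, a = 0 m/s².
v = v₀ + at = 5.00 + (0)(6.5) = 5.00 m/s
Δx = v₀t + ½at² = 5.00·6.5 + 0.5·0·6.5² = 32.5 m

Phase 3 (decelerating): v₀ = 5.00 m/s, a = -1.8 m/s².
v = v₀ + at → t = (0 − 5.00) / -1.8 = 2.78 s
v² = v₀² + 2aΔx → Δx = (0² − 5.00²)/(2·-1.8) = 6.94 m
Total distance = 5.95 + 32.5 + 6.94 = 45.4 m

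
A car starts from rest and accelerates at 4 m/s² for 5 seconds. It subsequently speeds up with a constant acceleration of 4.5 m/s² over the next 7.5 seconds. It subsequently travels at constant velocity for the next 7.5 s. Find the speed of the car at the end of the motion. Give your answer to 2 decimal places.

53.75 m/s

Phase 1 (accelerating): v₀ = 0 m/s, a = 4 m/s².
v = v₀ + at = 0 + (4)(5) = 20.0 m/s
Δx = v₀t + ½at² = 0·5 + 0.5·4·5² = 50.0 m

Phase 2 (accelerating): v₀ = 20.0 m/s, a = 4.5 m/s².
v = v₀ + at = 20.0 + (4.5)(7.5) = 53.8 m/s
Δx = v₀t + ½at² = 20.0·7.5 + 0.5·4.5·7.5² = 277 m

Phase 3 (constant speed): v₀ = 53.8 m/s, a = 0 m/s².
v = v₀ + at = 53.8 + (0)(7.5) = 53.8 m/s
Δx = v₀t + ½at² = 53.8·7.5 + 0.5·0·7.5² = 403 m
Final speed = 53.8 m/s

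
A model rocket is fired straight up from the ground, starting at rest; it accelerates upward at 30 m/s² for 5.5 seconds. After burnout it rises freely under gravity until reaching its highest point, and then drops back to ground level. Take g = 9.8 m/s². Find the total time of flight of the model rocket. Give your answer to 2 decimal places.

Phase 1 (powered ascent): v₀ = 0 m/s, a = 30 m/s².
v = v₀ + at = 0 + (30)(5.5) = 165 m/s
Δx = v₀t + ½at² = 0·5.5 + 0.5·30·5.5² = 454 m

Phase 2 (coasting upward): v₀ = 165 m/s, a = -9.8 m/s².
v = v₀ + at → t = (0 − 165) / -9.8 = 16.8 s
v² = v₀² + 2aΔx → Δx = (0² − 165²)/(2·-9.8) = 1390 m

Phase 3 (free fall): v₀ = 0 m/s, a = -9.8 m/s².
Falls 1840 m from rest: t = √(2·1840/9.8) = 19.4 s; v = g·t = 190 m/s.
Total time = 5.50 + 16.8 + 19.4 = 41.7 s

41.73 s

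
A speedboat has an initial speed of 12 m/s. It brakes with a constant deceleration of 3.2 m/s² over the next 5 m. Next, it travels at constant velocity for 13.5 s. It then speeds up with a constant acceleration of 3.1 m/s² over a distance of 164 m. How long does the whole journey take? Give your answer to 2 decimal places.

21.37 s

Phase 1 (decelerating): v₀ = 12.0 m/s, a = -3.2 m/s².
v² = v₀² + 2aΔx = 12.0² + 2·-3.2·5 = 112 → v = 10.6 m/s
t = (v − v₀)/a = (10.6 − 12.0)/-3.2 = 0.443 s

Phase 2 (constant speed): v₀ = 10.6 m/s, a = 0 m/s².
v = v₀ + at = 10.6 + (0)(13.5) = 10.6 m/s
Δx = v₀t + ½at² = 10.6·13.5 + 0.5·0·13.5² = 143 m

Phase 3 (accelerating): v₀ = 10.6 m/s, a = 3.1 m/s².
v² = v₀² + 2aΔx = 10.6² + 2·3.1·164 = 1130 → v = 33.6 m/s
t = (v − v₀)/a = (33.6 − 10.6)/3.1 = 7.42 s
Total time = 0.443 + 13.5 + 7.42 = 21.4 s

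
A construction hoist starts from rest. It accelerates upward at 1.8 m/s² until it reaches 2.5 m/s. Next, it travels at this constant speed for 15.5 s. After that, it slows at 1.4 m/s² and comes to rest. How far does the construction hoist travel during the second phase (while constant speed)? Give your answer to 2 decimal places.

Phase 1 (accelerating): v₀ = 0 m/s, a = 1.8 m/s².
v = v₀ + at → t = (2.5 − 0) / 1.8 = 1.39 s
v² = v₀² + 2aΔx → Δx = (2.5² − 0²)/(2·1.8) = 1.74 m

Phase 2 (constant speed): v₀ = 2.50 m/s, a = 0 m/s².
v = v₀ + at = 2.50 + (0)(15.5) = 2.50 m/s
Δx = v₀t + ½at² = 2.50·15.5 + 0.5·0·15.5² = 38.8 m
Distance in phase 2 = 38.8 m

38.75 m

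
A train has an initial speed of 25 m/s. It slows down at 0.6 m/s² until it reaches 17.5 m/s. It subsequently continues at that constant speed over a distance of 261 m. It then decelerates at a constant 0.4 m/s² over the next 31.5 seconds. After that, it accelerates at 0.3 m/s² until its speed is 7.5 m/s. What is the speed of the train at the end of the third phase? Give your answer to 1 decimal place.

4.9 m/s

Phase 1 (decelerating): v₀ = 25.0 m/s, a = -0.6 m/s².
v = v₀ + at → t = (17.5 − 25.0) / -0.6 = 12.5 s
v² = v₀² + 2aΔx → Δx = (17.5² − 25.0²)/(2·-0.6) = 266 m

Phase 2 (constant speed): v₀ = 17.5 m/s, a = 0 m/s².
Constant speed: t = d/v = 261/17.5 = 14.9 s

Phase 3 (decelerating): v₀ = 17.5 m/s, a = -0.4 m/s².
v = v₀ + at = 17.5 + (-0.4)(31.5) = 4.90 m/s
Δx = v₀t + ½at² = 17.5·31.5 + 0.5·-0.4·31.5² = 353 m
Speed at end of phase 3 = 4.90 m/s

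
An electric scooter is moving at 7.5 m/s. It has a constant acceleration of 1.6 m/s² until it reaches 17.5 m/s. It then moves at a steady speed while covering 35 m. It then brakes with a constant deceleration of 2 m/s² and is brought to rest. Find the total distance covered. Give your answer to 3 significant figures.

Phase 1 (accelerating): v₀ = 7.50 m/s, a = 1.6 m/s².
v = v₀ + at → t = (17.5 − 7.50) / 1.6 = 6.25 s
v² = v₀² + 2aΔx → Δx = (17.5² − 7.50²)/(2·1.6) = 78.1 m

Phase 2 (constant speed): v₀ = 17.5 m/s, a = 0 m/s².
Constant speed: t = d/v = 35/17.5 = 2.00 s

Phase 3 (decelerating): v₀ = 17.5 m/s, a = -2 m/s².
v = v₀ + at → t = (0 − 17.5) / -2 = 8.75 s
v² = v₀² + 2aΔx → Δx = (0² − 17.5²)/(2·-2) = 76.6 m
Total distance = 78.1 + 35.0 + 76.6 = 190 m

190 m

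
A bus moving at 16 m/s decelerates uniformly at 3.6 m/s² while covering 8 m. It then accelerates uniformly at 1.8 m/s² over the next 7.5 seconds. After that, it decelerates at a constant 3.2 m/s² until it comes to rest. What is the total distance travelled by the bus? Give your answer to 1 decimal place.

Phase 1 (decelerating): v₀ = 16.0 m/s, a = -3.6 m/s².
v² = v₀² + 2aΔx = 16.0² + 2·-3.6·8 = 198 → v = 14.1 m/s
t = (v − v₀)/a = (14.1 − 16.0)/-3.6 = 0.532 s

Phase 2 (accelerating): v₀ = 14.1 m/s, a = 1.8 m/s².
v = v₀ + at = 14.1 + (1.8)(7.5) = 27.6 m/s
Δx = v₀t + ½at² = 14.1·7.5 + 0.5·1.8·7.5² = 156 m

Phase 3 (decelerating): v₀ = 27.6 m/s, a = -3.2 m/s².
v = v₀ + at → t = (0 − 27.6) / -3.2 = 8.62 s
v² = v₀² + 2aΔx → Δx = (0² − 27.6²)/(2·-3.2) = 119 m
Total distance = 8.00 + 156 + 119 = 283 m

283.2 m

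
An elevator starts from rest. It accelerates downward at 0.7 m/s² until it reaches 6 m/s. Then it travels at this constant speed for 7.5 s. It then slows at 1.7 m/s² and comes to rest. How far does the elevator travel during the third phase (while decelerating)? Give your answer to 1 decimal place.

10.6 m

Phase 1 (accelerating): v₀ = 0 m/s, a = 0.7 m/s².
v = v₀ + at → t = (6 − 0) / 0.7 = 8.57 s
v² = v₀² + 2aΔx → Δx = (6² − 0²)/(2·0.7) = 25.7 m

Phase 2 (constant speed): v₀ = 6.00 m/s, a = 0 m/s².
v = v₀ + at = 6.00 + (0)(7.5) = 6.00 m/s
Δx = v₀t + ½at² = 6.00·7.5 + 0.5·0·7.5² = 45.0 m

Phase 3 (decelerating): v₀ = 6.00 m/s, a = -1.7 m/s².
v = v₀ + at → t = (0 − 6.00) / -1.7 = 3.53 s
v² = v₀² + 2aΔx → Δx = (0² − 6.00²)/(2·-1.7) = 10.6 m
Distance in phase 3 = 10.6 m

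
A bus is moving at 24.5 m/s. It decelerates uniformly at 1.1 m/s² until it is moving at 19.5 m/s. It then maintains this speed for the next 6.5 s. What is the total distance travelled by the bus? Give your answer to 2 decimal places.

Phase 1 (decelerating): v₀ = 24.5 m/s, a = -1.1 m/s².
v = v₀ + at → t = (19.5 − 24.5) / -1.1 = 4.55 s
v² = v₀² + 2aΔx → Δx = (19.5² − 24.5²)/(2·-1.1) = 100 m

Phase 2 (constant speed): v₀ = 19.5 m/s, a = 0 m/s².
v = v₀ + at = 19.5 + (0)(6.5) = 19.5 m/s
Δx = v₀t + ½at² = 19.5·6.5 + 0.5·0·6.5² = 127 m
Total distance = 100 + 127 = 227 m

226.75 m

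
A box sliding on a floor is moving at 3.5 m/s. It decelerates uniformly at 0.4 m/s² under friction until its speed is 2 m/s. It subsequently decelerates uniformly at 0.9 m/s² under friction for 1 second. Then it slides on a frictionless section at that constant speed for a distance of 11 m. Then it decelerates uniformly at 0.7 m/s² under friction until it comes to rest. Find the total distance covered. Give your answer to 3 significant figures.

Phase 1 (decelerating): v₀ = 3.50 m/s, a = -0.4 m/s².
v = v₀ + at → t = (2 − 3.50) / -0.4 = 3.75 s
v² = v₀² + 2aΔx → Δx = (2² − 3.50²)/(2·-0.4) = 10.3 m

Phase 2 (decelerating): v₀ = 2.00 m/s, a = -0.9 m/s².
v = v₀ + at = 2.00 + (-0.9)(1) = 1.10 m/s
Δx = v₀t + ½at² = 2.00·1 + 0.5·-0.9·1² = 1.55 m

Phase 3 (constant speed): v₀ = 1.10 m/s, a = 0 m/s².
Constant speed: t = d/v = 11/1.10 = 10.0 s

Phase 4 (decelerating): v₀ = 1.10 m/s, a = -0.7 m/s².
v = v₀ + at → t = (0 − 1.10) / -0.7 = 1.57 s
v² = v₀² + 2aΔx → Δx = (0² − 1.10²)/(2·-0.7) = 0.864 m
Total distance = 10.3 + 1.55 + 11.0 + 0.864 = 23.7 m

23.7 m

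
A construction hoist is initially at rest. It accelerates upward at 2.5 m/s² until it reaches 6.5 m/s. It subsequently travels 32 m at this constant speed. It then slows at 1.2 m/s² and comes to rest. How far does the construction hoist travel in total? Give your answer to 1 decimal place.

Phase 1 (accelerating): v₀ = 0 m/s, a = 2.5 m/s².
v = v₀ + at → t = (6.5 − 0) / 2.5 = 2.60 s
v² = v₀² + 2aΔx → Δx = (6.5² − 0²)/(2·2.5) = 8.45 m

Phase 2 (constant speed): v₀ = 6.50 m/s, a = 0 m/s².
Constant speed: t = d/v = 32/6.50 = 4.92 s

Phase 3 (decelerating): v₀ = 6.50 m/s, a = -1.2 m/s².
v = v₀ + at → t = (0 − 6.50) / -1.2 = 5.42 s
v² = v₀² + 2aΔx → Δx = (0² − 6.50²)/(2·-1.2) = 17.6 m
Total distance = 8.45 + 32.0 + 17.6 = 58.1 m

58.1 m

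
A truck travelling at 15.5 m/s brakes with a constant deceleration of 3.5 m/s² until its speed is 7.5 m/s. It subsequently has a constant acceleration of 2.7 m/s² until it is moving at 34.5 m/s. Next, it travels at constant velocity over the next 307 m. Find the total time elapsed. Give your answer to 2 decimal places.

21.18 s

Phase 1 (decelerating): v₀ = 15.5 m/s, a = -3.5 m/s².
v = v₀ + at → t = (7.5 − 15.5) / -3.5 = 2.29 s
v² = v₀² + 2aΔx → Δx = (7.5² − 15.5²)/(2·-3.5) = 26.3 m

Phase 2 (accelerating): v₀ = 7.50 m/s, a = 2.7 m/s².
v = v₀ + at → t = (34.5 − 7.50) / 2.7 = 10.0 s
v² = v₀² + 2aΔx → Δx = (34.5² − 7.50²)/(2·2.7) = 210 m

Phase 3 (constant speed): v₀ = 34.5 m/s, a = 0 m/s².
Constant speed: t = d/v = 307/34.5 = 8.90 s
Total time = 2.29 + 10.0 + 8.90 = 21.2 s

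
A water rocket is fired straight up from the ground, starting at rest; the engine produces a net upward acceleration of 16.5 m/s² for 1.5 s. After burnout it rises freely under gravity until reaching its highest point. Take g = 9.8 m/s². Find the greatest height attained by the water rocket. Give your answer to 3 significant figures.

49.8 m

Phase 1 (powered ascent): v₀ = 0 m/s, a = 16.5 m/s².
v = v₀ + at = 0 + (16.5)(1.5) = 24.8 m/s
Δx = v₀t + ½at² = 0·1.5 + 0.5·16.5·1.5² = 18.6 m

Phase 2 (coasting upward): v₀ = 24.8 m/s, a = -9.8 m/s².
v = v₀ + at → t = (0 − 24.8) / -9.8 = 2.53 s
v² = v₀² + 2aΔx → Δx = (0² − 24.8²)/(2·-9.8) = 31.3 m
Maximum height = 18.6 + 31.3 = 49.8 m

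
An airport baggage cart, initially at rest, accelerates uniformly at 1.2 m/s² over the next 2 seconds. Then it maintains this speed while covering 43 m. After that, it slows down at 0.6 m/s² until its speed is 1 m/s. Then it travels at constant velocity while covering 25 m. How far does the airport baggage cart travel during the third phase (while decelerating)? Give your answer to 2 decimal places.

3.97 m

Phase 1 (accelerating): v₀ = 0 m/s, a = 1.2 m/s².
v = v₀ + at = 0 + (1.2)(2) = 2.40 m/s
Δx = v₀t + ½at² = 0·2 + 0.5·1.2·2² = 2.40 m

Phase 2 (constant speed): v₀ = 2.40 m/s, a = 0 m/s².
Constant speed: t = d/v = 43/2.40 = 17.9 s

Phase 3 (decelerating): v₀ = 2.40 m/s, a = -0.6 m/s².
v = v₀ + at → t = (1 − 2.40) / -0.6 = 2.33 s
v² = v₀² + 2aΔx → Δx = (1² − 2.40²)/(2·-0.6) = 3.97 m
Distance in phase 3 = 3.97 m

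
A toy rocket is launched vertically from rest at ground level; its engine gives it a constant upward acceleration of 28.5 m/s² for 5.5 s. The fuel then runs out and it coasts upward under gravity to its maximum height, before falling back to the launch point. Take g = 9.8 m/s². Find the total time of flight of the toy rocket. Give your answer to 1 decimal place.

40.0 s

Phase 1 (powered ascent): v₀ = 0 m/s, a = 28.5 m/s².
v = v₀ + at = 0 + (28.5)(5.5) = 157 m/s
Δx = v₀t + ½at² = 0·5.5 + 0.5·28.5·5.5² = 431 m

Phase 2 (coasting upward): v₀ = 157 m/s, a = -9.8 m/s².
v = v₀ + at → t = (0 − 157) / -9.8 = 16.0 s
v² = v₀² + 2aΔx → Δx = (0² − 157²)/(2·-9.8) = 1250 m

Phase 3 (free fall): v₀ = 0 m/s, a = -9.8 m/s².
Falls 1680 m from rest: t = √(2·1680/9.8) = 18.5 s; v = g·t = 182 m/s.
Total time = 5.50 + 16.0 + 18.5 = 40.0 s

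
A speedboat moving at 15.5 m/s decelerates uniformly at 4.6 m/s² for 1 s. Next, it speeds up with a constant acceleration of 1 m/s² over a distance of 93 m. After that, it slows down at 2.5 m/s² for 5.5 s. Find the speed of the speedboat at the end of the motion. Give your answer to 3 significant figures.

3.71 m/s

Phase 1 (decelerating): v₀ = 15.5 m/s, a = -4.6 m/s².
v = v₀ + at = 15.5 + (-4.6)(1) = 10.9 m/s
Δx = v₀t + ½at² = 15.5·1 + 0.5·-4.6·1² = 13.2 m

Phase 2 (accelerating): v₀ = 10.9 m/s, a = 1 m/s².
v² = v₀² + 2aΔx = 10.9² + 2·1·93 = 305 → v = 17.5 m/s
t = (v − v₀)/a = (17.5 − 10.9)/1 = 6.56 s

Phase 3 (decelerating): v₀ = 17.5 m/s, a = -2.5 m/s².
v = v₀ + at = 17.5 + (-2.5)(5.5) = 3.71 m/s
Δx = v₀t + ½at² = 17.5·5.5 + 0.5·-2.5·5.5² = 58.2 m
Final speed = 3.71 m/s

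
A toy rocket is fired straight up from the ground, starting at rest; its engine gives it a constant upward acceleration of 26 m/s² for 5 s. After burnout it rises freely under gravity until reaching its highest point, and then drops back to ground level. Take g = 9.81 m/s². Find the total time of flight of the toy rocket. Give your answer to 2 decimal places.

33.80 s

Phase 1 (powered ascent): v₀ = 0 m/s, a = 26 m/s².
v = v₀ + at = 0 + (26)(5) = 130 m/s
Δx = v₀t + ½at² = 0·5 + 0.5·26·5² = 325 m

Phase 2 (coasting upward): v₀ = 130 m/s, a = -9.81 m/s².
v = v₀ + at → t = (0 − 130) / -9.81 = 13.3 s
v² = v₀² + 2aΔx → Δx = (0² − 130²)/(2·-9.81) = 861 m

Phase 3 (free fall): v₀ = 0 m/s, a = -9.81 m/s².
Falls 1190 m from rest: t = √(2·1190/9.81) = 15.6 s; v = g·t = 153 m/s.
Total time = 5.00 + 13.3 + 15.6 = 33.8 s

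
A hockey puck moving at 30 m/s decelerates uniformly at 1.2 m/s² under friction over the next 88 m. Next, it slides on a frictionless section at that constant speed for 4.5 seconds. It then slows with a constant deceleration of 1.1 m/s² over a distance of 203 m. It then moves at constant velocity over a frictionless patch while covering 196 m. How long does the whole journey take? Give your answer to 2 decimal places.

Phase 1 (decelerating): v₀ = 30.0 m/s, a = -1.2 m/s².
v² = v₀² + 2aΔx = 30.0² + 2·-1.2·88 = 689 → v = 26.2 m/s
t = (v − v₀)/a = (26.2 − 30.0)/-1.2 = 3.13 s

Phase 2 (constant speed): v₀ = 26.2 m/s, a = 0 m/s².
v = v₀ + at = 26.2 + (0)(4.5) = 26.2 m/s
Δx = v₀t + ½at² = 26.2·4.5 + 0.5·0·4.5² = 118 m

Phase 3 (decelerating): v₀ = 26.2 m/s, a = -1.1 m/s².
v² = v₀² + 2aΔx = 26.2² + 2·-1.1·203 = 242 → v = 15.6 m/s
t = (v − v₀)/a = (15.6 − 26.2)/-1.1 = 9.71 s

Phase 4 (constant speed): v₀ = 15.6 m/s, a = 0 m/s².
Constant speed: t = d/v = 196/15.6 = 12.6 s
Total time = 3.13 + 4.50 + 9.71 + 12.6 = 29.9 s

29.93 s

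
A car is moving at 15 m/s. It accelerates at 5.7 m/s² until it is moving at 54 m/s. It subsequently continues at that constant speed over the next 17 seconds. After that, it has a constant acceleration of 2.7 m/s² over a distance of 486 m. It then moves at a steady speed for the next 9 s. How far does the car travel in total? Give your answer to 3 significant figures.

Phase 1 (accelerating): v₀ = 15.0 m/s, a = 5.7 m/s².
v = v₀ + at → t = (54 − 15.0) / 5.7 = 6.84 s
v² = v₀² + 2aΔx → Δx = (54² − 15.0²)/(2·5.7) = 236 m

Phase 2 (constant speed): v₀ = 54.0 m/s, a = 0 m/s².
v = v₀ + at = 54.0 + (0)(17) = 54.0 m/s
Δx = v₀t + ½at² = 54.0·17 + 0.5·0·17² = 918 m

Phase 3 (accelerating): v₀ = 54.0 m/s, a = 2.7 m/s².
v² = v₀² + 2aΔx = 54.0² + 2·2.7·486 = 5540 → v = 74.4 m/s
t = (v − v₀)/a = (74.4 − 54.0)/2.7 = 7.57 s

Phase 4 (constant speed): v₀ = 74.4 m/s, a = 0 m/s².
v = v₀ + at = 74.4 + (0)(9) = 74.4 m/s
Δx = v₀t + ½at² = 74.4·9 + 0.5·0·9² = 670 m
Total distance = 236 + 918 + 486 + 670 = 2310 m

2310 m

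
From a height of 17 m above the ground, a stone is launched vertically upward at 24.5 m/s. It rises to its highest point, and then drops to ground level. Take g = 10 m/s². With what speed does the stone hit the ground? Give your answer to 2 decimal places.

Phase 1 (rising): v₀ = 24.5 m/s, a = -10 m/s².
v = v₀ + at → t = (0 − 24.5) / -10 = 2.45 s
v² = v₀² + 2aΔx → Δx = (0² − 24.5²)/(2·-10) = 30.0 m

Phase 2 (falling): v₀ = 0 m/s, a = -10 m/s².
Falls 47.0 m from rest: t = √(2·47.0/10) = 3.07 s; v = g·t = 30.7 m/s.
Final speed = 30.7 m/s

30.66 m/s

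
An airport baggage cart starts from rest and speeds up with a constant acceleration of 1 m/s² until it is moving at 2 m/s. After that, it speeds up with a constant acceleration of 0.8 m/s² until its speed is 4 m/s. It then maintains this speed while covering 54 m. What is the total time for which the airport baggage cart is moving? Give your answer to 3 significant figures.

Phase 1 (accelerating): v₀ = 0 m/s, a = 1 m/s².
v = v₀ + at → t = (2 − 0) / 1 = 2.00 s
v² = v₀² + 2aΔx → Δx = (2² − 0²)/(2·1) = 2.00 m

Phase 2 (accelerating): v₀ = 2.00 m/s, a = 0.8 m/s².
v = v₀ + at → t = (4 − 2.00) / 0.8 = 2.50 s
v² = v₀² + 2aΔx → Δx = (4² − 2.00²)/(2·0.8) = 7.50 m

Phase 3 (constant speed): v₀ = 4.00 m/s, a = 0 m/s².
Constant speed: t = d/v = 54/4.00 = 13.5 s
Total time = 2.00 + 2.50 + 13.5 = 18.0 s

18.0 s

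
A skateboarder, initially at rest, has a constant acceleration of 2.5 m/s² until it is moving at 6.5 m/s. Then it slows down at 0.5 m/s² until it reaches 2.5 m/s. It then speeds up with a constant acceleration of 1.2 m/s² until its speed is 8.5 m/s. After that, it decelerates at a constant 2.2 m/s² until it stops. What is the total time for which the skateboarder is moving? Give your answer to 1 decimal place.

19.5 s

Phase 1 (accelerating): v₀ = 0 m/s, a = 2.5 m/s².
v = v₀ + at → t = (6.5 − 0) / 2.5 = 2.60 s
v² = v₀² + 2aΔx → Δx = (6.5² − 0²)/(2·2.5) = 8.45 m

Phase 2 (decelerating): v₀ = 6.50 m/s, a = -0.5 m/s².
v = v₀ + at → t = (2.5 − 6.50) / -0.5 = 8.00 s
v² = v₀² + 2aΔx → Δx = (2.5² − 6.50²)/(2·-0.5) = 36.0 m

Phase 3 (accelerating): v₀ = 2.50 m/s, a = 1.2 m/s².
v = v₀ + at → t = (8.5 − 2.50) / 1.2 = 5.00 s
v² = v₀² + 2aΔx → Δx = (8.5² − 2.50²)/(2·1.2) = 27.5 m

Phase 4 (decelerating): v₀ = 8.50 m/s, a = -2.2 m/s².
v = v₀ + at → t = (0 − 8.50) / -2.2 = 3.86 s
v² = v₀² + 2aΔx → Δx = (0² − 8.50²)/(2·-2.2) = 16.4 m
Total time = 2.60 + 8.00 + 5.00 + 3.86 = 19.5 s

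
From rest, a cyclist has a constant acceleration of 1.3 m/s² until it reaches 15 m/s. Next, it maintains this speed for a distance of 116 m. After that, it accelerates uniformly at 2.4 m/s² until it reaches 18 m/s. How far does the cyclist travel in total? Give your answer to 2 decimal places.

Phase 1 (accelerating): v₀ = 0 m/s, a = 1.3 m/s².
v = v₀ + at → t = (15 − 0) / 1.3 = 11.5 s
v² = v₀² + 2aΔx → Δx = (15² − 0²)/(2·1.3) = 86.5 m

Phase 2 (constant speed): v₀ = 15.0 m/s, a = 0 m/s².
Constant speed: t = d/v = 116/15.0 = 7.73 s

Phase 3 (accelerating): v₀ = 15.0 m/s, a = 2.4 m/s².
v = v₀ + at → t = (18 − 15.0) / 2.4 = 1.25 s
v² = v₀² + 2aΔx → Δx = (18² − 15.0²)/(2·2.4) = 20.6 m
Total distance = 86.5 + 116 + 20.6 = 223 m

223.16 m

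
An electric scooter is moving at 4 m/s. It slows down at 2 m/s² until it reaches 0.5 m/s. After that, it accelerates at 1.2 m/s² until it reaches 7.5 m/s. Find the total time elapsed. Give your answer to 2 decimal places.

Phase 1 (decelerating): v₀ = 4.00 m/s, a = -2 m/s².
v = v₀ + at → t = (0.5 − 4.00) / -2 = 1.75 s
v² = v₀² + 2aΔx → Δx = (0.5² − 4.00²)/(2·-2) = 3.94 m

Phase 2 (accelerating): v₀ = 0.500 m/s, a = 1.2 m/s².
v = v₀ + at → t = (7.5 − 0.500) / 1.2 = 5.83 s
v² = v₀² + 2aΔx → Δx = (7.5² − 0.500²)/(2·1.2) = 23.3 m
Total time = 1.75 + 5.83 = 7.58 s

7.58 s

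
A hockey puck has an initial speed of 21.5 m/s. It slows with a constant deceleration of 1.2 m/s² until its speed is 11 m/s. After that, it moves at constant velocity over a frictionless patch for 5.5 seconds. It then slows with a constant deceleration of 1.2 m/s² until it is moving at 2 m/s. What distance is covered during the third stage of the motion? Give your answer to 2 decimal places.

48.75 m

Phase 1 (decelerating): v₀ = 21.5 m/s, a = -1.2 m/s².
v = v₀ + at → t = (11 − 21.5) / -1.2 = 8.75 s
v² = v₀² + 2aΔx → Δx = (11² − 21.5²)/(2·-1.2) = 142 m

Phase 2 (constant speed): v₀ = 11.0 m/s, a = 0 m/s².
v = v₀ + at = 11.0 + (0)(5.5) = 11.0 m/s
Δx = v₀t + ½at² = 11.0·5.5 + 0.5·0·5.5² = 60.5 m

Phase 3 (decelerating): v₀ = 11.0 m/s, a = -1.2 m/s².
v = v₀ + at → t = (2 − 11.0) / -1.2 = 7.50 s
v² = v₀² + 2aΔx → Δx = (2² − 11.0²)/(2·-1.2) = 48.8 m
Distance in phase 3 = 48.8 m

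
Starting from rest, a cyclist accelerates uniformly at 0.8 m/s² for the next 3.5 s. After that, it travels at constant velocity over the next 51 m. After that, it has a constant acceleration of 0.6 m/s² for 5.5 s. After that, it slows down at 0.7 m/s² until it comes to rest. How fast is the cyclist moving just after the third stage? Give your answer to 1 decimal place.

6.1 m/s

Phase 1 (accelerating): v₀ = 0 m/s, a = 0.8 m/s².
v = v₀ + at = 0 + (0.8)(3.5) = 2.80 m/s
Δx = v₀t + ½at² = 0·3.5 + 0.5·0.8·3.5² = 4.90 m

Phase 2 (constant speed): v₀ = 2.80 m/s, a = 0 m/s².
Constant speed: t = d/v = 51/2.80 = 18.2 s

Phase 3 (accelerating): v₀ = 2.80 m/s, a = 0.6 m/s².
v = v₀ + at = 2.80 + (0.6)(5.5) = 6.10 m/s
Δx = v₀t + ½at² = 2.80·5.5 + 0.5·0.6·5.5² = 24.5 m
Speed at end of phase 3 = 6.10 m/s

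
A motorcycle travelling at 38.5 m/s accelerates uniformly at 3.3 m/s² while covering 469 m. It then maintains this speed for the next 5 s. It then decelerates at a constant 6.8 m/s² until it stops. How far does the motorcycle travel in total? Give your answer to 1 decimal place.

Phase 1 (accelerating): v₀ = 38.5 m/s, a = 3.3 m/s².
v² = v₀² + 2aΔx = 38.5² + 2·3.3·469 = 4580 → v = 67.7 m/s
t = (v − v₀)/a = (67.7 − 38.5)/3.3 = 8.84 s

Phase 2 (constant speed): v₀ = 67.7 m/s, a = 0 m/s².
v = v₀ + at = 67.7 + (0)(5) = 67.7 m/s
Δx = v₀t + ½at² = 67.7·5 + 0.5·0·5² = 338 m

Phase 3 (decelerating): v₀ = 67.7 m/s, a = -6.8 m/s².
v = v₀ + at → t = (0 − 67.7) / -6.8 = 9.95 s
v² = v₀² + 2aΔx → Δx = (0² − 67.7²)/(2·-6.8) = 337 m
Total distance = 469 + 338 + 337 = 1140 m

1143.9 m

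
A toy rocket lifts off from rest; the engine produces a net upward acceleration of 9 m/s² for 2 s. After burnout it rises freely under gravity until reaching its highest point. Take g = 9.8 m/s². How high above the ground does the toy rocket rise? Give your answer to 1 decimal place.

34.5 m

Phase 1 (powered ascent): v₀ = 0 m/s, a = 9 m/s².
v = v₀ + at = 0 + (9)(2) = 18.0 m/s
Δx = v₀t + ½at² = 0·2 + 0.5·9·2² = 18.0 m

Phase 2 (coasting upward): v₀ = 18.0 m/s, a = -9.8 m/s².
v = v₀ + at → t = (0 − 18.0) / -9.8 = 1.84 s
v² = v₀² + 2aΔx → Δx = (0² − 18.0²)/(2·-9.8) = 16.5 m
Maximum height = 18.0 + 16.5 = 34.5 m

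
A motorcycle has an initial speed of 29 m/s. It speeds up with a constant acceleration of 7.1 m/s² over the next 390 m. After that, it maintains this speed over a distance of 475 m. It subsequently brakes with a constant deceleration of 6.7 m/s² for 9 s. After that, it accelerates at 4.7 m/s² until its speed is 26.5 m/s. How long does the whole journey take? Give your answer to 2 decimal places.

23.59 s

Phase 1 (accelerating): v₀ = 29.0 m/s, a = 7.1 m/s².
v² = v₀² + 2aΔx = 29.0² + 2·7.1·390 = 6380 → v = 79.9 m/s
t = (v − v₀)/a = (79.9 − 29.0)/7.1 = 7.16 s

Phase 2 (constant speed): v₀ = 79.9 m/s, a = 0 m/s².
Constant speed: t = d/v = 475/79.9 = 5.95 s

Phase 3 (decelerating): v₀ = 79.9 m/s, a = -6.7 m/s².
v = v₀ + at = 79.9 + (-6.7)(9) = 19.6 m/s
Δx = v₀t + ½at² = 79.9·9 + 0.5·-6.7·9² = 447 m

Phase 4 (accelerating): v₀ = 19.6 m/s, a = 4.7 m/s².
v = v₀ + at → t = (26.5 − 19.6) / 4.7 = 1.47 s
v² = v₀² + 2aΔx → Δx = (26.5² − 19.6²)/(2·4.7) = 34.0 m
Total time = 7.16 + 5.95 + 9.00 + 1.47 = 23.6 s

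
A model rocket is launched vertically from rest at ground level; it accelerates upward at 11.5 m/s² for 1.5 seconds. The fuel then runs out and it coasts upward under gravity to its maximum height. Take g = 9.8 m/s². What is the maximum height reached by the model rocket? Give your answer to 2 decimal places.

28.12 m

Phase 1 (powered ascent): v₀ = 0 m/s, a = 11.5 m/s².
v = v₀ + at = 0 + (11.5)(1.5) = 17.2 m/s
Δx = v₀t + ½at² = 0·1.5 + 0.5·11.5·1.5² = 12.9 m

Phase 2 (coasting upward): v₀ = 17.2 m/s, a = -9.8 m/s².
v = v₀ + at → t = (0 − 17.2) / -9.8 = 1.76 s
v² = v₀² + 2aΔx → Δx = (0² − 17.2²)/(2·-9.8) = 15.2 m
Maximum height = 12.9 + 15.2 = 28.1 m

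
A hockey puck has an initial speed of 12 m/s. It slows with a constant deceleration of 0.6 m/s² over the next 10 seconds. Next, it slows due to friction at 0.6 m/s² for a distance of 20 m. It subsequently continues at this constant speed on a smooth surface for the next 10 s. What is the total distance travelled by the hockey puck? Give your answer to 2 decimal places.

144.64 m

Phase 1 (decelerating): v₀ = 12.0 m/s, a = -0.6 m/s².
v = v₀ + at = 12.0 + (-0.6)(10) = 6.00 m/s
Δx = v₀t + ½at² = 12.0·10 + 0.5·-0.6·10² = 90.0 m

Phase 2 (decelerating): v₀ = 6.00 m/s, a = -0.6 m/s².
v² = v₀² + 2aΔx = 6.00² + 2·-0.6·20 = 12.0 → v = 3.46 m/s
t = (v − v₀)/a = (3.46 − 6.00)/-0.6 = 4.23 s

Phase 3 (constant speed): v₀ = 3.46 m/s, a = 0 m/s².
v = v₀ + at = 3.46 + (0)(10) = 3.46 m/s
Δx = v₀t + ½at² = 3.46·10 + 0.5·0·10² = 34.6 m
Total distance = 90.0 + 20.0 + 34.6 = 145 m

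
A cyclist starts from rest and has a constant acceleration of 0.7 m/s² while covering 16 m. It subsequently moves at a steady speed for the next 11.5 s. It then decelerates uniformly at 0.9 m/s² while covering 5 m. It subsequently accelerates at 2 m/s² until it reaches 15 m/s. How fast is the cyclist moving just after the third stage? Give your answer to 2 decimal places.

3.66 m/s

Phase 1 (accelerating): v₀ = 0 m/s, a = 0.7 m/s².
v² = v₀² + 2aΔx = 0² + 2·0.7·16 = 22.4 → v = 4.73 m/s
t = (v − v₀)/a = (4.73 − 0)/0.7 = 6.76 s

Phase 2 (constant speed): v₀ = 4.73 m/s, a = 0 m/s².
v = v₀ + at = 4.73 + (0)(11.5) = 4.73 m/s
Δx = v₀t + ½at² = 4.73·11.5 + 0.5·0·11.5² = 54.4 m

Phase 3 (decelerating): v₀ = 4.73 m/s, a = -0.9 m/s².
v² = v₀² + 2aΔx = 4.73² + 2·-0.9·5 = 13.4 → v = 3.66 m/s
t = (v − v₀)/a = (3.66 − 4.73)/-0.9 = 1.19 s
Speed at end of phase 3 = 3.66 m/s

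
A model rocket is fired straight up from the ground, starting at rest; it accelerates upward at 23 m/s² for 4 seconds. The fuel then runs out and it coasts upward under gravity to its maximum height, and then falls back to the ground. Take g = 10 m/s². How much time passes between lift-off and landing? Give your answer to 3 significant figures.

24.2 s

Phase 1 (powered ascent): v₀ = 0 m/s, a = 23 m/s².
v = v₀ + at = 0 + (23)(4) = 92.0 m/s
Δx = v₀t + ½at² = 0·4 + 0.5·23·4² = 184 m

Phase 2 (coasting upward): v₀ = 92.0 m/s, a = -10 m/s².
v = v₀ + at → t = (0 − 92.0) / -10 = 9.20 s
v² = v₀² + 2aΔx → Δx = (0² − 92.0²)/(2·-10) = 423 m

Phase 3 (free fall): v₀ = 0 m/s, a = -10 m/s².
Falls 607 m from rest: t = √(2·607/10) = 11.0 s; v = g·t = 110 m/s.
Total time = 4.00 + 9.20 + 11.0 = 24.2 s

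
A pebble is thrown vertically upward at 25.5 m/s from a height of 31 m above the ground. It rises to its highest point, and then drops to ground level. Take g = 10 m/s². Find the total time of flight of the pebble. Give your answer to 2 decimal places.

Phase 1 (rising): v₀ = 25.5 m/s, a = -10 m/s².
v = v₀ + at → t = (0 − 25.5) / -10 = 2.55 s
v² = v₀² + 2aΔx → Δx = (0² − 25.5²)/(2·-10) = 32.5 m

Phase 2 (falling): v₀ = 0 m/s, a = -10 m/s².
Falls 63.5 m from rest: t = √(2·63.5/10) = 3.56 s; v = g·t = 35.6 m/s.
Total time = 2.55 + 3.56 = 6.11 s

6.11 s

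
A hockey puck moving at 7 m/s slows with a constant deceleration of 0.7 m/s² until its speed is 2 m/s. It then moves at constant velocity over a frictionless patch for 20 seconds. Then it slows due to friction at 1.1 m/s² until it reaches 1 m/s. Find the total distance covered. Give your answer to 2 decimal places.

Phase 1 (decelerating): v₀ = 7.00 m/s, a = -0.7 m/s².
v = v₀ + at → t = (2 − 7.00) / -0.7 = 7.14 s
v² = v₀² + 2aΔx → Δx = (2² − 7.00²)/(2·-0.7) = 32.1 m

Phase 2 (constant speed): v₀ = 2.00 m/s, a = 0 m/s².
v = v₀ + at = 2.00 + (0)(20) = 2.00 m/s
Δx = v₀t + ½at² = 2.00·20 + 0.5·0·20² = 40.0 m

Phase 3 (decelerating): v₀ = 2.00 m/s, a = -1.1 m/s².
v = v₀ + at → t = (1 − 2.00) / -1.1 = 0.909 s
v² = v₀² + 2aΔx → Δx = (1² − 2.00²)/(2·-1.1) = 1.36 m
Total distance = 32.1 + 40.0 + 1.36 = 73.5 m

73.51 m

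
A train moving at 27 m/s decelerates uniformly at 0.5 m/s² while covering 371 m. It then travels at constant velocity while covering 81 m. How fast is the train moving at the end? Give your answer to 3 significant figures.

Phase 1 (decelerating): v₀ = 27.0 m/s, a = -0.5 m/s².
v² = v₀² + 2aΔx = 27.0² + 2·-0.5·371 = 358 → v = 18.9 m/s
t = (v − v₀)/a = (18.9 − 27.0)/-0.5 = 16.2 s

Phase 2 (constant speed): v₀ = 18.9 m/s, a = 0 m/s².
Constant speed: t = d/v = 81/18.9 = 4.28 s
Final speed = 18.9 m/s

18.9 m/s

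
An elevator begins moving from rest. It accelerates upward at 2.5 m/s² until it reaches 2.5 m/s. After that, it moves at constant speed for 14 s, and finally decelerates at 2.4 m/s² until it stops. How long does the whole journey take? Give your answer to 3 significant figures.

16.0 s

Phase 1 (accelerating): v₀ = 0 m/s, a = 2.5 m/s².
v = v₀ + at → t = (2.5 − 0) / 2.5 = 1.00 s
v² = v₀² + 2aΔx → Δx = (2.5² − 0²)/(2·2.5) = 1.25 m

Phase 2 (constant speed): v₀ = 2.50 m/s, a = 0 m/s².
v = v₀ + at = 2.50 + (0)(14) = 2.50 m/s
Δx = v₀t + ½at² = 2.50·14 + 0.5·0·14² = 35.0 m

Phase 3 (decelerating): v₀ = 2.50 m/s, a = -2.4 m/s².
v = v₀ + at → t = (0 − 2.50) / -2.4 = 1.04 s
v² = v₀² + 2aΔx → Δx = (0² − 2.50²)/(2·-2.4) = 1.30 m
Total time = 1.00 + 14.0 + 1.04 = 16.0 s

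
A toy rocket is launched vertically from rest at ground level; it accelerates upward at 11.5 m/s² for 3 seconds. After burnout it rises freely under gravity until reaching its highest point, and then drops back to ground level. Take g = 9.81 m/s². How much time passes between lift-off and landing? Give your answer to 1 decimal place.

Phase 1 (powered ascent): v₀ = 0 m/s, a = 11.5 m/s².
v = v₀ + at = 0 + (11.5)(3) = 34.5 m/s
Δx = v₀t + ½at² = 0·3 + 0.5·11.5·3² = 51.8 m

Phase 2 (coasting upward): v₀ = 34.5 m/s, a = -9.81 m/s².
v = v₀ + at → t = (0 − 34.5) / -9.81 = 3.52 s
v² = v₀² + 2aΔx → Δx = (0² − 34.5²)/(2·-9.81) = 60.7 m

Phase 3 (free fall): v₀ = 0 m/s, a = -9.81 m/s².
Falls 112 m from rest: t = √(2·112/9.81) = 4.79 s; v = g·t = 47.0 m/s.
Total time = 3.00 + 3.52 + 4.79 = 11.3 s

11.3 s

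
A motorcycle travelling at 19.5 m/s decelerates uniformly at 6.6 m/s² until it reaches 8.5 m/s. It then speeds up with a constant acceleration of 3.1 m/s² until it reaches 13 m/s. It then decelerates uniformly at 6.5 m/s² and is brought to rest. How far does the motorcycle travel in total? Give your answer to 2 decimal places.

51.94 m

Phase 1 (decelerating): v₀ = 19.5 m/s, a = -6.6 m/s².
v = v₀ + at → t = (8.5 − 19.5) / -6.6 = 1.67 s
v² = v₀² + 2aΔx → Δx = (8.5² − 19.5²)/(2·-6.6) = 23.3 m

Phase 2 (accelerating): v₀ = 8.50 m/s, a = 3.1 m/s².
v = v₀ + at → t = (13 − 8.50) / 3.1 = 1.45 s
v² = v₀² + 2aΔx → Δx = (13² − 8.50²)/(2·3.1) = 15.6 m

Phase 3 (decelerating): v₀ = 13.0 m/s, a = -6.5 m/s².
v = v₀ + at → t = (0 − 13.0) / -6.5 = 2.00 s
v² = v₀² + 2aΔx → Δx = (0² − 13.0²)/(2·-6.5) = 13.0 m
Total distance = 23.3 + 15.6 + 13.0 = 51.9 m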